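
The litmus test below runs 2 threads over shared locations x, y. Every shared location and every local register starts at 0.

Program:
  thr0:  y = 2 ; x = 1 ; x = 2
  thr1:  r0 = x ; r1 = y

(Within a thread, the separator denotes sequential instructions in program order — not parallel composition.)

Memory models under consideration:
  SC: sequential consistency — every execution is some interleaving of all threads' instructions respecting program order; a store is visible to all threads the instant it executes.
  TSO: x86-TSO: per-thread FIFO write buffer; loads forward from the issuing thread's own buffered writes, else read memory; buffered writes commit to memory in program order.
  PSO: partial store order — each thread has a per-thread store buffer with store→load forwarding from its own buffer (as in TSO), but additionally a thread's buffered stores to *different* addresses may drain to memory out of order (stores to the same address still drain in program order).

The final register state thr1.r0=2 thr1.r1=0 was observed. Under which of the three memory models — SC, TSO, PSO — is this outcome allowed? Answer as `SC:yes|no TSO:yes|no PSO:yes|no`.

outcome vector order: (thr1.r0,thr1.r1)
[SC] allowed = {(0,0), (0,2), (1,2), (2,2)}
[TSO] allowed = {(0,0), (0,2), (1,2), (2,2)}
[PSO] allowed = {(0,0), (0,2), (1,0), (1,2), (2,0), (2,2)}
target (2,0) ∈ {PSO}

SC:no TSO:no PSO:yes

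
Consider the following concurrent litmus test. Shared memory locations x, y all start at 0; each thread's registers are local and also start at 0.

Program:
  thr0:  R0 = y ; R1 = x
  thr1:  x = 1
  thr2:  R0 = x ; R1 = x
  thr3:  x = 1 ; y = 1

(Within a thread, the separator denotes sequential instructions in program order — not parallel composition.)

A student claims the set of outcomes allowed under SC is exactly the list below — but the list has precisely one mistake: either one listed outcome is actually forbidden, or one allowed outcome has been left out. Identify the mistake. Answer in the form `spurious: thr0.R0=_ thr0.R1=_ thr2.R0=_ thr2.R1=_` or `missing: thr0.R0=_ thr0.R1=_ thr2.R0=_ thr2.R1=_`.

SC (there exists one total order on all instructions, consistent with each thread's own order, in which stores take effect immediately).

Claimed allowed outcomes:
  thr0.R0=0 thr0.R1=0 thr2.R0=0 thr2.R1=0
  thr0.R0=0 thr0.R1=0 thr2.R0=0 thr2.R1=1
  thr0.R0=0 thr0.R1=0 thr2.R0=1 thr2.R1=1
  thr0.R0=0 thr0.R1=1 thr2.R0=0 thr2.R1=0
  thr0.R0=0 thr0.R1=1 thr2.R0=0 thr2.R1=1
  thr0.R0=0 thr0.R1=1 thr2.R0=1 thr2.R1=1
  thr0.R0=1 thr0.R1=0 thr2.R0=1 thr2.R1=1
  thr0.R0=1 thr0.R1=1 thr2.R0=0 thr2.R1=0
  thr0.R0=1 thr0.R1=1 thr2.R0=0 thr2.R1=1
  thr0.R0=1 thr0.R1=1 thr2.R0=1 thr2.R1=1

spurious: thr0.R0=1 thr0.R1=0 thr2.R0=1 thr2.R1=1

outcome vector order: (thr0.R0,thr0.R1,thr2.R0,thr2.R1)
under SC → 0000 0001 0011 0100 0101 0111 1100 1101 1111
claimed∖SC = {1011}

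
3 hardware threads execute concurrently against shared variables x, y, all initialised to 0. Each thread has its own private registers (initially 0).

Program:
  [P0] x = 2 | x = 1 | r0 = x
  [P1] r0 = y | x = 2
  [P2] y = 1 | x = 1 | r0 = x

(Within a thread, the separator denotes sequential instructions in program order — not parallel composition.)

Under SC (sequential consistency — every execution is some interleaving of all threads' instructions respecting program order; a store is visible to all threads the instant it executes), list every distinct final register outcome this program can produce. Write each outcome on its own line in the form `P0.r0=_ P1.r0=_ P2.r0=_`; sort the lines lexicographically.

P0.r0=1 P1.r0=0 P2.r0=1
P0.r0=1 P1.r0=0 P2.r0=2
P0.r0=1 P1.r0=1 P2.r0=1
P0.r0=1 P1.r0=1 P2.r0=2
P0.r0=2 P1.r0=0 P2.r0=1
P0.r0=2 P1.r0=0 P2.r0=2
P0.r0=2 P1.r0=1 P2.r0=1
P0.r0=2 P1.r0=1 P2.r0=2

outcome vector order: (P0.r0,P1.r0,P2.r0)
|SC outcomes| = 8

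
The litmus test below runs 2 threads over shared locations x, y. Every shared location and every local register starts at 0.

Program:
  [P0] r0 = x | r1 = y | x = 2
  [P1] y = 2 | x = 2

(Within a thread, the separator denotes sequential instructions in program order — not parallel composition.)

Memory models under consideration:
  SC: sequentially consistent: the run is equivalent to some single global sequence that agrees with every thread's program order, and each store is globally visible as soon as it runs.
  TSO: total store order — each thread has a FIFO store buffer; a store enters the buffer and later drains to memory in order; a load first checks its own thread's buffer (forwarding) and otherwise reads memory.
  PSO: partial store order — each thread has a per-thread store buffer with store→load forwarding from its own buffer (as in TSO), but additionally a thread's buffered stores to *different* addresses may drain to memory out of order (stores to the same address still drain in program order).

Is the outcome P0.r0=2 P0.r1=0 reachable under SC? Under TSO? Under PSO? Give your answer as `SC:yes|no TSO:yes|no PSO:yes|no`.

SC:no TSO:no PSO:yes

outcome vector order: (P0.r0,P0.r1)
SC: 3 outcomes — {0/0, 0/2, 2/2}
TSO: 3 outcomes — {0/0, 0/2, 2/2}
PSO: 4 outcomes — {0/0, 0/2, 2/0, 2/2}
target 2/0 ∈ {PSO}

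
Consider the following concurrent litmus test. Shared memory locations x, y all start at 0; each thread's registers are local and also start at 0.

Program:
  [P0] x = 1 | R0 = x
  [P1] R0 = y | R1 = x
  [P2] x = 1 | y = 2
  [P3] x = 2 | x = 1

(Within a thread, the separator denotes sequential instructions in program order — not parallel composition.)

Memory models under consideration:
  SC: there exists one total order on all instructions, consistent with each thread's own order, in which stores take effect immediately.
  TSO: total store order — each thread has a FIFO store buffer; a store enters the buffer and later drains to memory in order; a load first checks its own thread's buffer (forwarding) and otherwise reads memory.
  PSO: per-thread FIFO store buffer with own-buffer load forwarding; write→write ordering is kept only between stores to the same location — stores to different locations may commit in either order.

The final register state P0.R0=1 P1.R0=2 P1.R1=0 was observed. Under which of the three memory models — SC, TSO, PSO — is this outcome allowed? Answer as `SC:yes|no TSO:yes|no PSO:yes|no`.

outcome vector order: (P0.R0,P1.R0,P1.R1)
under SC → 100; 101; 102; 121; 122; 200; 201; 202; 221; 222
under TSO → 100; 101; 102; 121; 122; 200; 201; 202; 221; 222
under PSO → 100; 101; 102; 120; 121; 122; 200; 201; 202; 220; 221; 222
target 120 ∈ {PSO}

SC:no TSO:no PSO:yes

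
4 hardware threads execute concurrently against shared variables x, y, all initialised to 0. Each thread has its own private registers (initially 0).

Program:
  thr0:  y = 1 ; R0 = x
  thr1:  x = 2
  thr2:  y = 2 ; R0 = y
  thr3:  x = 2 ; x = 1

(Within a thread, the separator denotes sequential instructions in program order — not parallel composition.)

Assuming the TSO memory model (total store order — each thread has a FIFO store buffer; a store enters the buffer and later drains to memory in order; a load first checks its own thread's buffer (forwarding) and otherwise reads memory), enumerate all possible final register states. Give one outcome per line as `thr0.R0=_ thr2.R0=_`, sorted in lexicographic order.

thr0.R0=0 thr2.R0=1
thr0.R0=0 thr2.R0=2
thr0.R0=1 thr2.R0=1
thr0.R0=1 thr2.R0=2
thr0.R0=2 thr2.R0=1
thr0.R0=2 thr2.R0=2

outcome vector order: (thr0.R0,thr2.R0)
|TSO outcomes| = 6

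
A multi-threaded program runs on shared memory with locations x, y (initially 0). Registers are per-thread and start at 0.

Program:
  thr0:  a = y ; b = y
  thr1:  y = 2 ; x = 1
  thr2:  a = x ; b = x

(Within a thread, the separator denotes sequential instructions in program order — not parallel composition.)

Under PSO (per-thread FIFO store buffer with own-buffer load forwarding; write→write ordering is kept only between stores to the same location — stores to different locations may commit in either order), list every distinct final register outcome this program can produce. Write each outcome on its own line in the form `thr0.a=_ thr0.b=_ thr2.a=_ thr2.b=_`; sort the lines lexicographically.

outcome vector order: (thr0.a,thr0.b,thr2.a,thr2.b)
|PSO outcomes| = 9

thr0.a=0 thr0.b=0 thr2.a=0 thr2.b=0
thr0.a=0 thr0.b=0 thr2.a=0 thr2.b=1
thr0.a=0 thr0.b=0 thr2.a=1 thr2.b=1
thr0.a=0 thr0.b=2 thr2.a=0 thr2.b=0
thr0.a=0 thr0.b=2 thr2.a=0 thr2.b=1
thr0.a=0 thr0.b=2 thr2.a=1 thr2.b=1
thr0.a=2 thr0.b=2 thr2.a=0 thr2.b=0
thr0.a=2 thr0.b=2 thr2.a=0 thr2.b=1
thr0.a=2 thr0.b=2 thr2.a=1 thr2.b=1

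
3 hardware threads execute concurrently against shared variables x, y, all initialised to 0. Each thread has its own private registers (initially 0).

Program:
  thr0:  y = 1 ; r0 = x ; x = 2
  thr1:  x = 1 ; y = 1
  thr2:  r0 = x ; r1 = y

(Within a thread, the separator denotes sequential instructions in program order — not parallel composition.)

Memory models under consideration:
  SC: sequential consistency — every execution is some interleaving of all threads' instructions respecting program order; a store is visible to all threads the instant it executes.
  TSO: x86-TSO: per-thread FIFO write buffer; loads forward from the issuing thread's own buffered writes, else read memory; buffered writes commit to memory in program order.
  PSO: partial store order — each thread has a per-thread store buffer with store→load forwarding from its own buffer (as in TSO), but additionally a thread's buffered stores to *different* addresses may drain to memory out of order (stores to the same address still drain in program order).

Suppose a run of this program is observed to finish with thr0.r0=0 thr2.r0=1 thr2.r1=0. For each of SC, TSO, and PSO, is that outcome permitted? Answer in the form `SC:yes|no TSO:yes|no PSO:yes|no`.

SC:no TSO:yes PSO:yes

outcome vector order: (thr0.r0,thr2.r0,thr2.r1)
SC: 9 outcomes — {0/0/0 0/0/1 0/1/1 0/2/1 1/0/0 1/0/1 1/1/0 1/1/1 1/2/1}
TSO: 10 outcomes — {0/0/0 0/0/1 0/1/0 0/1/1 0/2/1 1/0/0 1/0/1 1/1/0 1/1/1 1/2/1}
PSO: 12 outcomes — {0/0/0 0/0/1 0/1/0 0/1/1 0/2/0 0/2/1 1/0/0 1/0/1 1/1/0 1/1/1 1/2/0 1/2/1}
target 0/1/0 ∈ {TSO,PSO}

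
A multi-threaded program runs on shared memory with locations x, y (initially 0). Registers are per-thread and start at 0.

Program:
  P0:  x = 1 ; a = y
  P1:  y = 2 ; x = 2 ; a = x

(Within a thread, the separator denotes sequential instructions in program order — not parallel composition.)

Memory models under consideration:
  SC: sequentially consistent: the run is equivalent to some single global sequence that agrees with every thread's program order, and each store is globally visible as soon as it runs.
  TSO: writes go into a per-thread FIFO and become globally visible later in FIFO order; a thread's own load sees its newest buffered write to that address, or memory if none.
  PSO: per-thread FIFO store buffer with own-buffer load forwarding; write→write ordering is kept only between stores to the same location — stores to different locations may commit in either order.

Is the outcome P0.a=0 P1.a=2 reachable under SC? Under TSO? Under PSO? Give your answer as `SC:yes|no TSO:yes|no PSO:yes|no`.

outcome vector order: (P0.a,P1.a)
[SC] allowed = {02, 21, 22}
[TSO] allowed = {01, 02, 21, 22}
[PSO] allowed = {01, 02, 21, 22}
target 02 ∈ {SC,TSO,PSO}

SC:yes TSO:yes PSO:yes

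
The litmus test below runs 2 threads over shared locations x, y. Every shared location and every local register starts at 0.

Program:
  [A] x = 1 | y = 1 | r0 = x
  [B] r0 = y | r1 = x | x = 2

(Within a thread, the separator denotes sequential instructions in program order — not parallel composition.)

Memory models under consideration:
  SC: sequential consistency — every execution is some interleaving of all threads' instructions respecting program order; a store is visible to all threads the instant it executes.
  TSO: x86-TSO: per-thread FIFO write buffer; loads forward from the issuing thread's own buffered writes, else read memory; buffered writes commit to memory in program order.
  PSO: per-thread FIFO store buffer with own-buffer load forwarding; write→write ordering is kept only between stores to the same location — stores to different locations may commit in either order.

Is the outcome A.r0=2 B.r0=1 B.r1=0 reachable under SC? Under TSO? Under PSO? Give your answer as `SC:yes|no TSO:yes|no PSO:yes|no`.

SC:no TSO:no PSO:yes

outcome vector order: (A.r0,B.r0,B.r1)
[SC] allowed = {1/0/0; 1/0/1; 1/1/1; 2/0/0; 2/0/1; 2/1/1}
[TSO] allowed = {1/0/0; 1/0/1; 1/1/1; 2/0/0; 2/0/1; 2/1/1}
[PSO] allowed = {1/0/0; 1/0/1; 1/1/0; 1/1/1; 2/0/0; 2/0/1; 2/1/0; 2/1/1}
target 2/1/0 ∈ {PSO}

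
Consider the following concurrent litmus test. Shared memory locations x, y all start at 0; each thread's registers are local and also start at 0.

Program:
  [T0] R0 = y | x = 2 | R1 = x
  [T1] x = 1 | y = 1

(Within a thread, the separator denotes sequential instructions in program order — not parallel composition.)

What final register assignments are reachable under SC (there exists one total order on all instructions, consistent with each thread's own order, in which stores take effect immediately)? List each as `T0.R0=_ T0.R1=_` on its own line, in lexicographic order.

outcome vector order: (T0.R0,T0.R1)
|SC outcomes| = 3

T0.R0=0 T0.R1=1
T0.R0=0 T0.R1=2
T0.R0=1 T0.R1=2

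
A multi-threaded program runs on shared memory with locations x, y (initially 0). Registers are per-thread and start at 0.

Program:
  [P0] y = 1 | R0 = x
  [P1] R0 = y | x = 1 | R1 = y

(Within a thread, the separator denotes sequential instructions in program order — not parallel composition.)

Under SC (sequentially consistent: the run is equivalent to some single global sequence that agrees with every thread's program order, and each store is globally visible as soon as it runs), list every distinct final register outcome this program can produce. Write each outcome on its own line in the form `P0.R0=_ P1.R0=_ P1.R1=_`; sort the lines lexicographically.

P0.R0=0 P1.R0=0 P1.R1=1
P0.R0=0 P1.R0=1 P1.R1=1
P0.R0=1 P1.R0=0 P1.R1=0
P0.R0=1 P1.R0=0 P1.R1=1
P0.R0=1 P1.R0=1 P1.R1=1

outcome vector order: (P0.R0,P1.R0,P1.R1)
|SC outcomes| = 5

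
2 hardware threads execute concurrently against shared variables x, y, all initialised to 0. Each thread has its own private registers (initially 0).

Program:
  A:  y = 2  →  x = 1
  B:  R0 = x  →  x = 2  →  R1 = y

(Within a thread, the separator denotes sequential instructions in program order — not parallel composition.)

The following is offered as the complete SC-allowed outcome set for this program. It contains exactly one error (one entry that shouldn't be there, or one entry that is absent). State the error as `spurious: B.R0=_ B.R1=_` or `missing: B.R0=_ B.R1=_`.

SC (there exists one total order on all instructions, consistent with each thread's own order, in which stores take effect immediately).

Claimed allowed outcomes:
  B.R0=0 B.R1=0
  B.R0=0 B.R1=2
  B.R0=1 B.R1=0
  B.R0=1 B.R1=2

spurious: B.R0=1 B.R1=0

outcome vector order: (B.R0,B.R1)
[SC] allowed = {00 02 12}
claimed∖SC = {10}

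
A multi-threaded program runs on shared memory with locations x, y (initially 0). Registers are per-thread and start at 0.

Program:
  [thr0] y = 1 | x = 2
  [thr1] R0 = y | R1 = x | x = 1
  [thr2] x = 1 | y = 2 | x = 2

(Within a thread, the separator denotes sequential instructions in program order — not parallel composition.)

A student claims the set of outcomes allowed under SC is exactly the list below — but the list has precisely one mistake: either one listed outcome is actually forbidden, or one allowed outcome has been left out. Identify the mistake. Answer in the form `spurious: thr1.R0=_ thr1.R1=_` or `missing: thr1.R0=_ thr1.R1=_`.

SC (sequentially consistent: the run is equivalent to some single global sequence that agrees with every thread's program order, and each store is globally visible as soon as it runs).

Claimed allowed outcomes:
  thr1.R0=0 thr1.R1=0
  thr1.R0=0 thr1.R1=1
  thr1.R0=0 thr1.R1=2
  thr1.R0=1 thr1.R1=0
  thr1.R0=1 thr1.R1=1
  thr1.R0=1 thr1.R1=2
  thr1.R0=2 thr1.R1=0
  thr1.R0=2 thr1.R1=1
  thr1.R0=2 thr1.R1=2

outcome vector order: (thr1.R0,thr1.R1)
SC (8): 00 01 02 10 11 12 21 22
claimed∖SC = {20}

spurious: thr1.R0=2 thr1.R1=0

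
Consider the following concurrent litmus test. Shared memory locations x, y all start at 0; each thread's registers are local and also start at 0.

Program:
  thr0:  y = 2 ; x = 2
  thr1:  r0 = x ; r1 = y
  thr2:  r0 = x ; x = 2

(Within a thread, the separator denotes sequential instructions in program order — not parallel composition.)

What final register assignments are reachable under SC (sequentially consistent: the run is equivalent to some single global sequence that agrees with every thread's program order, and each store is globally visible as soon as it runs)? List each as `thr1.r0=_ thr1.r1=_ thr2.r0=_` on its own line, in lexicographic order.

thr1.r0=0 thr1.r1=0 thr2.r0=0
thr1.r0=0 thr1.r1=0 thr2.r0=2
thr1.r0=0 thr1.r1=2 thr2.r0=0
thr1.r0=0 thr1.r1=2 thr2.r0=2
thr1.r0=2 thr1.r1=0 thr2.r0=0
thr1.r0=2 thr1.r1=2 thr2.r0=0
thr1.r0=2 thr1.r1=2 thr2.r0=2

outcome vector order: (thr1.r0,thr1.r1,thr2.r0)
|SC outcomes| = 7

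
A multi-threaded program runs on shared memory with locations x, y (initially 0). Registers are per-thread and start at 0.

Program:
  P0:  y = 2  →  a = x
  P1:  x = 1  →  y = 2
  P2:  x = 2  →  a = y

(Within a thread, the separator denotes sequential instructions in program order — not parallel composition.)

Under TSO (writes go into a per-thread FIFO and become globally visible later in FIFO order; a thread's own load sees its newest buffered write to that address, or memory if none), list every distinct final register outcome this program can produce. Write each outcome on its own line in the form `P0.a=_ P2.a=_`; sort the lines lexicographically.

outcome vector order: (P0.a,P2.a)
|TSO outcomes| = 6

P0.a=0 P2.a=0
P0.a=0 P2.a=2
P0.a=1 P2.a=0
P0.a=1 P2.a=2
P0.a=2 P2.a=0
P0.a=2 P2.a=2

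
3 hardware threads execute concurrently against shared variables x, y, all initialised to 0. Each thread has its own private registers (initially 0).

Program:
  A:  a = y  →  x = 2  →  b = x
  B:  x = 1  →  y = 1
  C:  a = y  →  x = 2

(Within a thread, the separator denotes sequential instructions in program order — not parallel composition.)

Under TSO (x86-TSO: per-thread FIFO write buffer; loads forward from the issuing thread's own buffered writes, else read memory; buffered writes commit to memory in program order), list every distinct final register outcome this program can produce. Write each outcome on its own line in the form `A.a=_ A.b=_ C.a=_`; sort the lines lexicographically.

outcome vector order: (A.a,A.b,C.a)
|TSO outcomes| = 6

A.a=0 A.b=1 C.a=0
A.a=0 A.b=1 C.a=1
A.a=0 A.b=2 C.a=0
A.a=0 A.b=2 C.a=1
A.a=1 A.b=2 C.a=0
A.a=1 A.b=2 C.a=1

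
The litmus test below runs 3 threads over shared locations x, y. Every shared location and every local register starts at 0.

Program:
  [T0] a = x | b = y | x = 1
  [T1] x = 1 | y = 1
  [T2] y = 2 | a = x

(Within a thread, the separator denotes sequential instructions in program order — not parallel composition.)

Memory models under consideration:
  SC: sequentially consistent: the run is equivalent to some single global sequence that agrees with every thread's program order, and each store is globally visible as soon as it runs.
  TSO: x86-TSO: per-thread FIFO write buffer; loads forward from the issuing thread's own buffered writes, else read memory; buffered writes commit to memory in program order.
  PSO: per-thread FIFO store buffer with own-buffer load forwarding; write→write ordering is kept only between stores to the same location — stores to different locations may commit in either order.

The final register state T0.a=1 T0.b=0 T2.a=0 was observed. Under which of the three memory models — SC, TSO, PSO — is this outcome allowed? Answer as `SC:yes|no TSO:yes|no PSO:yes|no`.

outcome vector order: (T0.a,T0.b,T2.a)
[SC] allowed = {000 001 010 011 020 021 101 110 111 120 121}
[TSO] allowed = {000 001 010 011 020 021 100 101 110 111 120 121}
[PSO] allowed = {000 001 010 011 020 021 100 101 110 111 120 121}
target 100 ∈ {TSO,PSO}

SC:no TSO:yes PSO:yes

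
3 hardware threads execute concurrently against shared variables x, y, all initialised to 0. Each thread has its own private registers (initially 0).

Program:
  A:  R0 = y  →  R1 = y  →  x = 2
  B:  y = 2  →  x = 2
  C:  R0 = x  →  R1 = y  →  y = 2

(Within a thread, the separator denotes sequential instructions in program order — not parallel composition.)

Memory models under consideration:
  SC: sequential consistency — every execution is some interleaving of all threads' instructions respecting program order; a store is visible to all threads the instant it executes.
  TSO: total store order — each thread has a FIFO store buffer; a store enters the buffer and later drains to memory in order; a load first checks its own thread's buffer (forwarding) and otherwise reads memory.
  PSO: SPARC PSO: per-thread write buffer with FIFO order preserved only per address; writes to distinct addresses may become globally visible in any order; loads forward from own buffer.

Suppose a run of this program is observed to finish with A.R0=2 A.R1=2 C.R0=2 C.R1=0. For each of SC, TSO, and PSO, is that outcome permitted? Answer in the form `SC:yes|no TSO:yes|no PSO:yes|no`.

SC:no TSO:no PSO:yes

outcome vector order: (A.R0,A.R1,C.R0,C.R1)
SC (10): <0 0 0 0>; <0 0 0 2>; <0 0 2 0>; <0 0 2 2>; <0 2 0 0>; <0 2 0 2>; <0 2 2 2>; <2 2 0 0>; <2 2 0 2>; <2 2 2 2>
TSO (10): <0 0 0 0>; <0 0 0 2>; <0 0 2 0>; <0 0 2 2>; <0 2 0 0>; <0 2 0 2>; <0 2 2 2>; <2 2 0 0>; <2 2 0 2>; <2 2 2 2>
PSO (12): <0 0 0 0>; <0 0 0 2>; <0 0 2 0>; <0 0 2 2>; <0 2 0 0>; <0 2 0 2>; <0 2 2 0>; <0 2 2 2>; <2 2 0 0>; <2 2 0 2>; <2 2 2 0>; <2 2 2 2>
target <2 2 2 0> ∈ {PSO}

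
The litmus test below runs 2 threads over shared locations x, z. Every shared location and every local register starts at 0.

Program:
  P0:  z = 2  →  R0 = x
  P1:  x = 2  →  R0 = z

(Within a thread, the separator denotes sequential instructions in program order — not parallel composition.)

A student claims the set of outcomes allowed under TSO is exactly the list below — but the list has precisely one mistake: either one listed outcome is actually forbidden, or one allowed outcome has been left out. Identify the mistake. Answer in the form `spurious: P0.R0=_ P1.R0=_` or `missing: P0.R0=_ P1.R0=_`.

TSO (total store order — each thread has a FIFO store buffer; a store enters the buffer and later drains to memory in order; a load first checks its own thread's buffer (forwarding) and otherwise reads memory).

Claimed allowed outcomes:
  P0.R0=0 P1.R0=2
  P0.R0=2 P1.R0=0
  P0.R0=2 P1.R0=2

missing: P0.R0=0 P1.R0=0

outcome vector order: (P0.R0,P1.R0)
[TSO] allowed = {(0,0), (0,2), (2,0), (2,2)}
TSO∖claimed = {(0,0)}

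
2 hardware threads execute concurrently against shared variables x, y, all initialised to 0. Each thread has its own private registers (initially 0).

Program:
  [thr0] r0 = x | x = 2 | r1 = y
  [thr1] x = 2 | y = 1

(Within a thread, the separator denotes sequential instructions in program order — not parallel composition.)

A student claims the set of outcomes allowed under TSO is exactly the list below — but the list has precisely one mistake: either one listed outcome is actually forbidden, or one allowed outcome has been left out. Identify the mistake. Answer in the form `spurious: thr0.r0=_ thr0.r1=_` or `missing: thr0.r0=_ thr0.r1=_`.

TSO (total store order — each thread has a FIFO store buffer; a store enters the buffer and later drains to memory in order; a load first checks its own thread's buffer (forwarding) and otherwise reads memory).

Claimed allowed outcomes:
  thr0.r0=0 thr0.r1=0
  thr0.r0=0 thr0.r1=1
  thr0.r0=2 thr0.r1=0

outcome vector order: (thr0.r0,thr0.r1)
TSO: 4 outcomes — {00 01 20 21}
TSO∖claimed = {21}

missing: thr0.r0=2 thr0.r1=1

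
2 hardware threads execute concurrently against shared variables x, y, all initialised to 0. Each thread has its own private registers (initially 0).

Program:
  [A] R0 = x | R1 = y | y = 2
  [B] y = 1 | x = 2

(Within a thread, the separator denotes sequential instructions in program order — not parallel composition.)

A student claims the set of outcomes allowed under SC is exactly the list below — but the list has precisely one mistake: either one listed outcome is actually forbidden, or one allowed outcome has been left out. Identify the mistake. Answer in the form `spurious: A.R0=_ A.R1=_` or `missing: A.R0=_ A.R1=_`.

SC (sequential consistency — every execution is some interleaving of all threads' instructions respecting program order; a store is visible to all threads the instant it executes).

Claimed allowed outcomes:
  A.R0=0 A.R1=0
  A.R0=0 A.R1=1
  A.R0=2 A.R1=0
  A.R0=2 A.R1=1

spurious: A.R0=2 A.R1=0

outcome vector order: (A.R0,A.R1)
SC (3): (0,0), (0,1), (2,1)
claimed∖SC = {(2,0)}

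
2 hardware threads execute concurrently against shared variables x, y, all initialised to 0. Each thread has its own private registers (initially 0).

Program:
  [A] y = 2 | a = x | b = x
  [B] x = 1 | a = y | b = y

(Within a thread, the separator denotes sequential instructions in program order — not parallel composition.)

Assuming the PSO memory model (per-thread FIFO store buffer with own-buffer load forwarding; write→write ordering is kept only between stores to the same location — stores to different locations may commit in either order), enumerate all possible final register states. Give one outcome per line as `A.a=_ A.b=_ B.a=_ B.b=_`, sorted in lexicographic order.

outcome vector order: (A.a,A.b,B.a,B.b)
|PSO outcomes| = 9

A.a=0 A.b=0 B.a=0 B.b=0
A.a=0 A.b=0 B.a=0 B.b=2
A.a=0 A.b=0 B.a=2 B.b=2
A.a=0 A.b=1 B.a=0 B.b=0
A.a=0 A.b=1 B.a=0 B.b=2
A.a=0 A.b=1 B.a=2 B.b=2
A.a=1 A.b=1 B.a=0 B.b=0
A.a=1 A.b=1 B.a=0 B.b=2
A.a=1 A.b=1 B.a=2 B.b=2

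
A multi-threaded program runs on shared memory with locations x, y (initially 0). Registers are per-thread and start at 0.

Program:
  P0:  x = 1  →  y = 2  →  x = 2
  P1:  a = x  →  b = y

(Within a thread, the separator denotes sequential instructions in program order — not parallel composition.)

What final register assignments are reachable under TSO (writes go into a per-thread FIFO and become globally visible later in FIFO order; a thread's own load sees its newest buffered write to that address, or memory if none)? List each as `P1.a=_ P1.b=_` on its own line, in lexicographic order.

outcome vector order: (P1.a,P1.b)
|TSO outcomes| = 5

P1.a=0 P1.b=0
P1.a=0 P1.b=2
P1.a=1 P1.b=0
P1.a=1 P1.b=2
P1.a=2 P1.b=2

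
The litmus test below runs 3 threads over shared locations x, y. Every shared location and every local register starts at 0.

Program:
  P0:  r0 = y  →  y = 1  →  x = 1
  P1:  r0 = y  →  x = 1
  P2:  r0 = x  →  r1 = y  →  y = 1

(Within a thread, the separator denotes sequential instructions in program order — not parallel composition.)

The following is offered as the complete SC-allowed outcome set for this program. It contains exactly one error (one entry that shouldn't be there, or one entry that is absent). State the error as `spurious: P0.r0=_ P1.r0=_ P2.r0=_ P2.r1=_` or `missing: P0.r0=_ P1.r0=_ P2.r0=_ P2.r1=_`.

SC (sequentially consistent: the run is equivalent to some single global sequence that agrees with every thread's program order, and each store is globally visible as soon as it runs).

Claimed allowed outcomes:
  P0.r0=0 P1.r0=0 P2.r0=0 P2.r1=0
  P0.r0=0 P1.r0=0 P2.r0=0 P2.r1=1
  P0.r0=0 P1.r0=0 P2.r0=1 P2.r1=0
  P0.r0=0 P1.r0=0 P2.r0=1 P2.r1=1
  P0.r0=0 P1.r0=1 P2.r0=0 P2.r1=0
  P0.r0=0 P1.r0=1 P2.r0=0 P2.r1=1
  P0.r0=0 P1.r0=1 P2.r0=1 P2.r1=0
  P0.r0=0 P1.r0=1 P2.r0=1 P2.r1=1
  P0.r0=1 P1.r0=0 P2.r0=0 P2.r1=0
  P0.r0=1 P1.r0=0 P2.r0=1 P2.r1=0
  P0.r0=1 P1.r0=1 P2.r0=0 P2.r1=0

spurious: P0.r0=0 P1.r0=1 P2.r0=1 P2.r1=0

outcome vector order: (P0.r0,P1.r0,P2.r0,P2.r1)
SC: 10 outcomes — {0000, 0001, 0010, 0011, 0100, 0101, 0111, 1000, 1010, 1100}
claimed∖SC = {0110}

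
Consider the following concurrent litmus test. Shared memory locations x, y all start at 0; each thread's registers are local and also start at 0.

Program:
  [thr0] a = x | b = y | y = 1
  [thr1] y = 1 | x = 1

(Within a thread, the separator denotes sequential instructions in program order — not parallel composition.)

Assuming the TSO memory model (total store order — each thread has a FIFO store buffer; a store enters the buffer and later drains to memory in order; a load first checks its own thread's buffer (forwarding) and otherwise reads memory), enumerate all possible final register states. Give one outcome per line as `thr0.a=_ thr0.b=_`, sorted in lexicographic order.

outcome vector order: (thr0.a,thr0.b)
|TSO outcomes| = 3

thr0.a=0 thr0.b=0
thr0.a=0 thr0.b=1
thr0.a=1 thr0.b=1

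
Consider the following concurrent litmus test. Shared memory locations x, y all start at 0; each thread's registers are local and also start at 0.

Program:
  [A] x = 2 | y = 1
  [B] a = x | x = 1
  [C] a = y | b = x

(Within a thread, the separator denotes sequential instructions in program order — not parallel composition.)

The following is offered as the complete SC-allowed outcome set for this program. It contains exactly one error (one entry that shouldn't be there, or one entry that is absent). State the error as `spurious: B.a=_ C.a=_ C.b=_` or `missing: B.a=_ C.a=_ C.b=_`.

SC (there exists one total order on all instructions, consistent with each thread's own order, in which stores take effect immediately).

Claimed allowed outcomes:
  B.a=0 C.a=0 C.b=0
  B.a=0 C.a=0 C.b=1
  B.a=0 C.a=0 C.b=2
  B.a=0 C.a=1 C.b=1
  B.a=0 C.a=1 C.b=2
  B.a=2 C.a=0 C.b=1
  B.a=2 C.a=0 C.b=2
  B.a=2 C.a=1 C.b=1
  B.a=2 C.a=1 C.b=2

outcome vector order: (B.a,C.a,C.b)
SC (10): 000; 001; 002; 011; 012; 200; 201; 202; 211; 212
SC∖claimed = {200}

missing: B.a=2 C.a=0 C.b=0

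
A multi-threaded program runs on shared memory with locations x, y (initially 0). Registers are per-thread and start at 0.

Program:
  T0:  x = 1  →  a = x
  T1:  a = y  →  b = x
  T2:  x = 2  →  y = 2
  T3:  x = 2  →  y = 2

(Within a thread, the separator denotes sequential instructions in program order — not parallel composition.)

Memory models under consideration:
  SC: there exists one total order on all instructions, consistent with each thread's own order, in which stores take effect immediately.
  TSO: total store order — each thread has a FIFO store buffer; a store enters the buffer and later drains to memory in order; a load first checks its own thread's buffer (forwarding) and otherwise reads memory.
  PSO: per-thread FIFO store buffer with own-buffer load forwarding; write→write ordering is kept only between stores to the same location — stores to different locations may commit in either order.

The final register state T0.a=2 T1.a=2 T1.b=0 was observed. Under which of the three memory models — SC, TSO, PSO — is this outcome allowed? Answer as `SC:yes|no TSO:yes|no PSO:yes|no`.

outcome vector order: (T0.a,T1.a,T1.b)
SC (10): 100; 101; 102; 121; 122; 200; 201; 202; 221; 222
TSO (10): 100; 101; 102; 121; 122; 200; 201; 202; 221; 222
PSO (12): 100; 101; 102; 120; 121; 122; 200; 201; 202; 220; 221; 222
target 220 ∈ {PSO}

SC:no TSO:no PSO:yes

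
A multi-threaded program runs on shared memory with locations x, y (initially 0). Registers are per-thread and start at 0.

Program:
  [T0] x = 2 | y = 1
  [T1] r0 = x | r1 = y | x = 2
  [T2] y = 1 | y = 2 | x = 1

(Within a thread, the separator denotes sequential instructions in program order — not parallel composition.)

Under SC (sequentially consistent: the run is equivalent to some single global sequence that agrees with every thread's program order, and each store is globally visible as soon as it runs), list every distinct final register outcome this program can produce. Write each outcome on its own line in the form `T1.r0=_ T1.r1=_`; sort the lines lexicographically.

T1.r0=0 T1.r1=0
T1.r0=0 T1.r1=1
T1.r0=0 T1.r1=2
T1.r0=1 T1.r1=1
T1.r0=1 T1.r1=2
T1.r0=2 T1.r1=0
T1.r0=2 T1.r1=1
T1.r0=2 T1.r1=2

outcome vector order: (T1.r0,T1.r1)
|SC outcomes| = 8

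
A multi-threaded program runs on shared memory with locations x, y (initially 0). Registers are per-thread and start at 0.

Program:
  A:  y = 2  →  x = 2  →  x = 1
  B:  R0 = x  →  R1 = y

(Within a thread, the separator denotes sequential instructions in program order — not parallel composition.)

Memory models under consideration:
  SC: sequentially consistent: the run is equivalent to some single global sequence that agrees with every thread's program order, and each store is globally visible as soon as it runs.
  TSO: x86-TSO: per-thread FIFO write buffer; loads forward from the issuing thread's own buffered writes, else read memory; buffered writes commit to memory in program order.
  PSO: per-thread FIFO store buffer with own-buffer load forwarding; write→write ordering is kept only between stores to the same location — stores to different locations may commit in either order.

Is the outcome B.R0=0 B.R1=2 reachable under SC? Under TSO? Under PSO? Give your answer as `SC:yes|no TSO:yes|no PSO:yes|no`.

outcome vector order: (B.R0,B.R1)
[SC] allowed = {<0 0>, <0 2>, <1 2>, <2 2>}
[TSO] allowed = {<0 0>, <0 2>, <1 2>, <2 2>}
[PSO] allowed = {<0 0>, <0 2>, <1 0>, <1 2>, <2 0>, <2 2>}
target <0 2> ∈ {SC,TSO,PSO}

SC:yes TSO:yes PSO:yes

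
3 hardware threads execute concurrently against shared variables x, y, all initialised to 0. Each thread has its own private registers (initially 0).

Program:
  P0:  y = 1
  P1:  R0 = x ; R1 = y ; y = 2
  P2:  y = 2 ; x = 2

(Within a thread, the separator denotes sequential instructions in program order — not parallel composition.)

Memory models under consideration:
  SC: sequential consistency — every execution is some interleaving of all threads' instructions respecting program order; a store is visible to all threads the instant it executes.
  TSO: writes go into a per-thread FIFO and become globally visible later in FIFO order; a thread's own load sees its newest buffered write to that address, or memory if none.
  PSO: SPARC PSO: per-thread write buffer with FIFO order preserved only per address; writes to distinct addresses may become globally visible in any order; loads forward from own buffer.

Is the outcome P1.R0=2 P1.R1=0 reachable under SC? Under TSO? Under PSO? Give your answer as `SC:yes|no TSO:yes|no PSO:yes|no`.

SC:no TSO:no PSO:yes

outcome vector order: (P1.R0,P1.R1)
SC (5): <0 0>, <0 1>, <0 2>, <2 1>, <2 2>
TSO (5): <0 0>, <0 1>, <0 2>, <2 1>, <2 2>
PSO (6): <0 0>, <0 1>, <0 2>, <2 0>, <2 1>, <2 2>
target <2 0> ∈ {PSO}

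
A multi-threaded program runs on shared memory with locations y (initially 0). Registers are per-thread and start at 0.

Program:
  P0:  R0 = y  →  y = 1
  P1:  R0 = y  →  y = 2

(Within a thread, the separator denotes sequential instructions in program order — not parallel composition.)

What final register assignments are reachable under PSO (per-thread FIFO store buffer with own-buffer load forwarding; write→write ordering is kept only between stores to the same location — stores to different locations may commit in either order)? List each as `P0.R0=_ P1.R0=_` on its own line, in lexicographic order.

P0.R0=0 P1.R0=0
P0.R0=0 P1.R0=1
P0.R0=2 P1.R0=0

outcome vector order: (P0.R0,P1.R0)
|PSO outcomes| = 3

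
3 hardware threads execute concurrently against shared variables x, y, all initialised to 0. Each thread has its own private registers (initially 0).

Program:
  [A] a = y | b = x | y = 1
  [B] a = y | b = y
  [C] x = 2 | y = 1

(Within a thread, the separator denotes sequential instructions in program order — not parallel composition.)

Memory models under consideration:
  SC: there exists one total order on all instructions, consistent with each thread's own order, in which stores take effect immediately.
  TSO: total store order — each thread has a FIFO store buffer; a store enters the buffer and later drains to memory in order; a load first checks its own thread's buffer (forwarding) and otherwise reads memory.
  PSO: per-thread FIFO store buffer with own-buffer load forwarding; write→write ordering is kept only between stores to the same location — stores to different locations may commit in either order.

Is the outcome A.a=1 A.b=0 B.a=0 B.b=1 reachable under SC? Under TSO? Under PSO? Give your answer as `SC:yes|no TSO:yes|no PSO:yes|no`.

SC:no TSO:no PSO:yes

outcome vector order: (A.a,A.b,B.a,B.b)
[SC] allowed = {(0,0,0,0) (0,0,0,1) (0,0,1,1) (0,2,0,0) (0,2,0,1) (0,2,1,1) (1,2,0,0) (1,2,0,1) (1,2,1,1)}
[TSO] allowed = {(0,0,0,0) (0,0,0,1) (0,0,1,1) (0,2,0,0) (0,2,0,1) (0,2,1,1) (1,2,0,0) (1,2,0,1) (1,2,1,1)}
[PSO] allowed = {(0,0,0,0) (0,0,0,1) (0,0,1,1) (0,2,0,0) (0,2,0,1) (0,2,1,1) (1,0,0,0) (1,0,0,1) (1,0,1,1) (1,2,0,0) (1,2,0,1) (1,2,1,1)}
target (1,0,0,1) ∈ {PSO}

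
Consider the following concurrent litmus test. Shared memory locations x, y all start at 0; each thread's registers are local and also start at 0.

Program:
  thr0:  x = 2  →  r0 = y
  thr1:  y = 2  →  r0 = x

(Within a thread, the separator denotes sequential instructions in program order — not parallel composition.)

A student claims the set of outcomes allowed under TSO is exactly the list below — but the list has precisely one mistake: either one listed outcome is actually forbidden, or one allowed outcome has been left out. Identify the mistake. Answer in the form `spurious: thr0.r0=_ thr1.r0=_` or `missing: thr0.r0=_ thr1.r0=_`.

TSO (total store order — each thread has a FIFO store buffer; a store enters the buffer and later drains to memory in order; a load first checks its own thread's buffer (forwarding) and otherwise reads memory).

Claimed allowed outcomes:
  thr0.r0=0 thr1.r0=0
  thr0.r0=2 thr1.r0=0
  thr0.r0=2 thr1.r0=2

outcome vector order: (thr0.r0,thr1.r0)
TSO: 4 outcomes — {(0,0) (0,2) (2,0) (2,2)}
TSO∖claimed = {(0,2)}

missing: thr0.r0=0 thr1.r0=2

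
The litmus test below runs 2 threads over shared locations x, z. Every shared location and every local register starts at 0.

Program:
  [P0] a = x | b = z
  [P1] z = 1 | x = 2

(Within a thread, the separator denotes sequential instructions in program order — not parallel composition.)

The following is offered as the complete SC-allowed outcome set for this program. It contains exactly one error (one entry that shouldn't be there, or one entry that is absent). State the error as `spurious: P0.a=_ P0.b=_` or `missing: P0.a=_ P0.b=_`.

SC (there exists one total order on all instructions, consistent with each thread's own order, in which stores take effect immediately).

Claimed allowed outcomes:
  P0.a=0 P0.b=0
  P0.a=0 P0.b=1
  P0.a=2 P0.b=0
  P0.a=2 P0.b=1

spurious: P0.a=2 P0.b=0

outcome vector order: (P0.a,P0.b)
SC: 3 outcomes — {<0 0>; <0 1>; <2 1>}
claimed∖SC = {<2 0>}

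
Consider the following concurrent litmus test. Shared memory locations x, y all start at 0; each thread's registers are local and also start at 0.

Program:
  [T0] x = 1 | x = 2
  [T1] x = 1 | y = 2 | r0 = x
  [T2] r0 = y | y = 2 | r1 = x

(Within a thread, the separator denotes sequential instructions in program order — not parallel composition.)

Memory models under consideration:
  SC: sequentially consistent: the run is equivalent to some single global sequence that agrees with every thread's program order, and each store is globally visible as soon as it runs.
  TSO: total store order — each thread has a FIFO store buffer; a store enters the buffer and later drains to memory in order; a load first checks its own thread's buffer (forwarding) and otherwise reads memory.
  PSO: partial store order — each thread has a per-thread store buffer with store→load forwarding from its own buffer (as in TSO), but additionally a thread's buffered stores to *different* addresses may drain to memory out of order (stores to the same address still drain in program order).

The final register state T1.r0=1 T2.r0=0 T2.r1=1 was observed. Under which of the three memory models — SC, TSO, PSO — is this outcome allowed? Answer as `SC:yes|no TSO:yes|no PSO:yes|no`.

outcome vector order: (T1.r0,T2.r0,T2.r1)
[SC] allowed = {100 101 102 121 122 200 201 202 221 222}
[TSO] allowed = {100 101 102 121 122 200 201 202 221 222}
[PSO] allowed = {100 101 102 120 121 122 200 201 202 220 221 222}
target 101 ∈ {SC,TSO,PSO}

SC:yes TSO:yes PSO:yes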